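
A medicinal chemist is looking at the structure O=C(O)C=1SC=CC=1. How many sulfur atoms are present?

1

Scan the SMILES for S atoms (remember two-letter symbols like Cl and Br are single atoms).
Sulfur count: 1.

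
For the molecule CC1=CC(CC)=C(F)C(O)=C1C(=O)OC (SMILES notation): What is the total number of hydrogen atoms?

13

Walk through each heavy atom and fill implicit hydrogens from standard valence (C 4, N 3, O 2, S 2, halogen 1):
  atom 1: C, bond orders sum to 1 (valence 4) → 3 H
  atom 2: C, bond orders sum to 4 (valence 4) → 0 H
  atom 3: C, bond orders sum to 3 (valence 4) → 1 H
  atom 4: C, bond orders sum to 4 (valence 4) → 0 H
  atom 5: C, bond orders sum to 2 (valence 4) → 2 H
  atom 6: C, bond orders sum to 1 (valence 4) → 3 H
  atom 7: C, bond orders sum to 4 (valence 4) → 0 H
  atom 8: F (halogen, monovalent) → 0 H
  atom 9: C, bond orders sum to 4 (valence 4) → 0 H
  atom 10: O, bond orders sum to 1 (valence 2) → 1 H
  atom 11: C, bond orders sum to 4 (valence 4) → 0 H
  atom 12: C, bond orders sum to 4 (valence 4) → 0 H
  atom 13: O, bond orders sum to 2 (valence 2) → 0 H
  atom 14: O, bond orders sum to 2 (valence 2) → 0 H
  atom 15: C, bond orders sum to 1 (valence 4) → 3 H
Total hydrogens: 13.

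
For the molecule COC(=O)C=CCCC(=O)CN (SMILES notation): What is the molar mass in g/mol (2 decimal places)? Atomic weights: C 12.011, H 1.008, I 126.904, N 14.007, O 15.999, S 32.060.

First, the molecular formula is C8H13NO3 (counting implicit H from valence).
  C: 8 × 12.011 = 96.088
  H: 13 × 1.008 = 13.104
  N: 1 × 14.007 = 14.007
  O: 3 × 15.999 = 47.997
Sum: 8×12.011 + 13×1.008 + 1×14.007 + 3×15.999 = 171.196 → 171.20 g/mol.

171.20 g/mol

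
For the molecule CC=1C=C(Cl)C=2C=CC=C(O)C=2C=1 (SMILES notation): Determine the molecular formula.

Walk through each heavy atom and fill implicit hydrogens from standard valence (C 4, N 3, O 2, S 2, halogen 1):
  atom 1: C, bond orders sum to 1 (valence 4) → 3 H
  atom 2: C, bond orders sum to 4 (valence 4) → 0 H
  atom 3: C, bond orders sum to 3 (valence 4) → 1 H
  atom 4: C, bond orders sum to 4 (valence 4) → 0 H
  atom 5: Cl (halogen, monovalent) → 0 H
  atom 6: C, bond orders sum to 4 (valence 4) → 0 H
  atom 7: C, bond orders sum to 3 (valence 4) → 1 H
  atom 8: C, bond orders sum to 3 (valence 4) → 1 H
  atom 9: C, bond orders sum to 3 (valence 4) → 1 H
  atom 10: C, bond orders sum to 4 (valence 4) → 0 H
  atom 11: O, bond orders sum to 1 (valence 2) → 1 H
  atom 12: C, bond orders sum to 4 (valence 4) → 0 H
  atom 13: C, bond orders sum to 3 (valence 4) → 1 H
Totals → C:11, H:9, Cl:1, O:1.

C11H9ClO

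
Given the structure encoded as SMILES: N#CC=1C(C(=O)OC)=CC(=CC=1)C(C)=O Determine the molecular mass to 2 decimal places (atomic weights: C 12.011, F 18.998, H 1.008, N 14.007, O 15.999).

203.20 g/mol

First, the molecular formula is C11H9NO3 (counting implicit H from valence).
  C: 11 × 12.011 = 132.121
  H: 9 × 1.008 = 9.072
  N: 1 × 14.007 = 14.007
  O: 3 × 15.999 = 47.997
Sum: 11×12.011 + 9×1.008 + 1×14.007 + 3×15.999 = 203.197 → 203.20 g/mol.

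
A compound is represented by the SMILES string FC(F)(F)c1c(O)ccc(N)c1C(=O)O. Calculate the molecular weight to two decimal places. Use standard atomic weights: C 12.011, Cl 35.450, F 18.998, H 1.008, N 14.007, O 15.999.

First, the molecular formula is C8H6F3NO3 (counting implicit H from valence).
  C: 8 × 12.011 = 96.088
  F: 3 × 18.998 = 56.994
  H: 6 × 1.008 = 6.048
  N: 1 × 14.007 = 14.007
  O: 3 × 15.999 = 47.997
Sum: 8×12.011 + 3×18.998 + 6×1.008 + 1×14.007 + 3×15.999 = 221.134 → 221.13 g/mol.

221.13 g/mol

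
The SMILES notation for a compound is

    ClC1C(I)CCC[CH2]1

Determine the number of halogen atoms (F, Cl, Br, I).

Halogen atoms appear at heavy-atom positions 1, 4 (1×Cl, 1×I).
Halogen count: 2.

2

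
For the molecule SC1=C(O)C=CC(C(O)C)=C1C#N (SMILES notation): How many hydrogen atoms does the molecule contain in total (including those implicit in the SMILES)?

Walk through each heavy atom and fill implicit hydrogens from standard valence (C 4, N 3, O 2, S 2, halogen 1):
  atom 1: S, bond orders sum to 1 (valence 2) → 1 H
  atom 2: C, bond orders sum to 4 (valence 4) → 0 H
  atom 3: C, bond orders sum to 4 (valence 4) → 0 H
  atom 4: O, bond orders sum to 1 (valence 2) → 1 H
  atom 5: C, bond orders sum to 3 (valence 4) → 1 H
  atom 6: C, bond orders sum to 3 (valence 4) → 1 H
  atom 7: C, bond orders sum to 4 (valence 4) → 0 H
  atom 8: C, bond orders sum to 3 (valence 4) → 1 H
  atom 9: O, bond orders sum to 1 (valence 2) → 1 H
  atom 10: C, bond orders sum to 1 (valence 4) → 3 H
  atom 11: C, bond orders sum to 4 (valence 4) → 0 H
  atom 12: C, bond orders sum to 4 (valence 4) → 0 H
  atom 13: N, bond orders sum to 3 (valence 3) → 0 H
Total hydrogens: 9.

9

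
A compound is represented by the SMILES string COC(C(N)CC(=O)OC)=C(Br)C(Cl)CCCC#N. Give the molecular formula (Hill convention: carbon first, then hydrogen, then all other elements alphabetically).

Walk through each heavy atom and fill implicit hydrogens from standard valence (C 4, N 3, O 2, S 2, halogen 1):
  atom 1: C, bond orders sum to 1 (valence 4) → 3 H
  atom 2: O, bond orders sum to 2 (valence 2) → 0 H
  atom 3: C, bond orders sum to 4 (valence 4) → 0 H
  atom 4: C, bond orders sum to 3 (valence 4) → 1 H
  atom 5: N, bond orders sum to 1 (valence 3) → 2 H
  atom 6: C, bond orders sum to 2 (valence 4) → 2 H
  atom 7: C, bond orders sum to 4 (valence 4) → 0 H
  atom 8: O, bond orders sum to 2 (valence 2) → 0 H
  atom 9: O, bond orders sum to 2 (valence 2) → 0 H
  atom 10: C, bond orders sum to 1 (valence 4) → 3 H
  atom 11: C, bond orders sum to 4 (valence 4) → 0 H
  atom 12: Br (halogen, monovalent) → 0 H
  atom 13: C, bond orders sum to 3 (valence 4) → 1 H
  atom 14: Cl (halogen, monovalent) → 0 H
  atom 15: C, bond orders sum to 2 (valence 4) → 2 H
  atom 16: C, bond orders sum to 2 (valence 4) → 2 H
  atom 17: C, bond orders sum to 2 (valence 4) → 2 H
  atom 18: C, bond orders sum to 4 (valence 4) → 0 H
  atom 19: N, bond orders sum to 3 (valence 3) → 0 H
Totals → C:12, H:18, Br:1, Cl:1, N:2, O:3.
In Hill order: C12H18BrClN2O3.

C12H18BrClN2O3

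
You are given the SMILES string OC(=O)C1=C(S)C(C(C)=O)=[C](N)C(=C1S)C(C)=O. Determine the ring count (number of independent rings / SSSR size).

1

In SMILES, each pair of matching ring-closure digits denotes one ring-closing bond; the number of such bonds equals the number of independent rings.
Ring-closure bonds here: 1.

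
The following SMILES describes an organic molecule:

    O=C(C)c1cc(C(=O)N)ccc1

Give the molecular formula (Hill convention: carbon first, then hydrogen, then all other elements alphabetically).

Walk through each heavy atom and fill implicit hydrogens from standard valence (C 4, N 3, O 2, S 2, halogen 1); for lowercase aromatic atoms, an aromatic c carries 1 H when it has two neighbours and 0 H with three, and aromatic n carries 0 H:
  atom 1: O, bond orders sum to 2 (valence 2) → 0 H
  atom 2: C, bond orders sum to 4 (valence 4) → 0 H
  atom 3: C, bond orders sum to 1 (valence 4) → 3 H
  atom 4: aromatic c, 3 neighbours → 0 H
  atom 5: aromatic c, 2 neighbours → 1 H
  atom 6: aromatic c, 3 neighbours → 0 H
  atom 7: C, bond orders sum to 4 (valence 4) → 0 H
  atom 8: O, bond orders sum to 2 (valence 2) → 0 H
  atom 9: N, bond orders sum to 1 (valence 3) → 2 H
  atom 10: aromatic c, 2 neighbours → 1 H
  atom 11: aromatic c, 2 neighbours → 1 H
  atom 12: aromatic c, 2 neighbours → 1 H
Totals → C:9, H:9, N:1, O:2.

C9H9NO2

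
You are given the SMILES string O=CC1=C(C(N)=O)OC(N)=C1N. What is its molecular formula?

C6H7N3O3

Walk through each heavy atom and fill implicit hydrogens from standard valence (C 4, N 3, O 2, S 2, halogen 1):
  atom 1: O, bond orders sum to 2 (valence 2) → 0 H
  atom 2: C, bond orders sum to 3 (valence 4) → 1 H
  atom 3: C, bond orders sum to 4 (valence 4) → 0 H
  atom 4: C, bond orders sum to 4 (valence 4) → 0 H
  atom 5: C, bond orders sum to 4 (valence 4) → 0 H
  atom 6: N, bond orders sum to 1 (valence 3) → 2 H
  atom 7: O, bond orders sum to 2 (valence 2) → 0 H
  atom 8: O, bond orders sum to 2 (valence 2) → 0 H
  atom 9: C, bond orders sum to 4 (valence 4) → 0 H
  atom 10: N, bond orders sum to 1 (valence 3) → 2 H
  atom 11: C, bond orders sum to 4 (valence 4) → 0 H
  atom 12: N, bond orders sum to 1 (valence 3) → 2 H
Totals → C:6, H:7, N:3, O:3.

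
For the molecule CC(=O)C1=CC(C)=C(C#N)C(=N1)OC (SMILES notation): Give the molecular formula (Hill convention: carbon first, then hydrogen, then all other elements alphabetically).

Walk through each heavy atom and fill implicit hydrogens from standard valence (C 4, N 3, O 2, S 2, halogen 1):
  atom 1: C, bond orders sum to 1 (valence 4) → 3 H
  atom 2: C, bond orders sum to 4 (valence 4) → 0 H
  atom 3: O, bond orders sum to 2 (valence 2) → 0 H
  atom 4: C, bond orders sum to 4 (valence 4) → 0 H
  atom 5: C, bond orders sum to 3 (valence 4) → 1 H
  atom 6: C, bond orders sum to 4 (valence 4) → 0 H
  atom 7: C, bond orders sum to 1 (valence 4) → 3 H
  atom 8: C, bond orders sum to 4 (valence 4) → 0 H
  atom 9: C, bond orders sum to 4 (valence 4) → 0 H
  atom 10: N, bond orders sum to 3 (valence 3) → 0 H
  atom 11: C, bond orders sum to 4 (valence 4) → 0 H
  atom 12: N, bond orders sum to 3 (valence 3) → 0 H
  atom 13: O, bond orders sum to 2 (valence 2) → 0 H
  atom 14: C, bond orders sum to 1 (valence 4) → 3 H
Totals → C:10, H:10, N:2, O:2.

C10H10N2O2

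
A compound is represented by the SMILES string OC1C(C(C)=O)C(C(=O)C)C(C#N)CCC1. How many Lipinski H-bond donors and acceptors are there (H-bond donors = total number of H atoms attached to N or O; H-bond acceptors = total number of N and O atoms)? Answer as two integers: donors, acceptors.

1, 4

Donors: find every N or O and count the H atoms it carries.
  atom 1 (O): bond orders sum to 1 → 1 H
  atom 6 (O): bond orders sum to 2 → 0 H
  atom 9 (O): bond orders sum to 2 → 0 H
  atom 13 (N): bond orders sum to 3 → 0 H
Lipinski HBD = 1.
Acceptors: N atoms = 1, O atoms = 3 → HBA = 4.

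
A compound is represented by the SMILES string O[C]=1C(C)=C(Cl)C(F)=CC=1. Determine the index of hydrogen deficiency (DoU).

Degree of unsaturation = (number of rings) + (number of π bonds).
Ring closures in the SMILES: 1.
π bonds: 3 double bonds (each 1 DoU) → 3 DoU from unsaturation.
Total DoU = 1 + 3 = 4.

4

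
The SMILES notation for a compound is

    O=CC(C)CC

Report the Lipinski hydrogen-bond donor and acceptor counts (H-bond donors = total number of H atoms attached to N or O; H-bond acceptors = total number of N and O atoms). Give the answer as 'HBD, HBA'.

0, 1

Donors: find every N or O and count the H atoms it carries.
  atom 1 (O): bond orders sum to 2 → 0 H
Lipinski HBD = 0.
Acceptors: N atoms = 0, O atoms = 1 → HBA = 1.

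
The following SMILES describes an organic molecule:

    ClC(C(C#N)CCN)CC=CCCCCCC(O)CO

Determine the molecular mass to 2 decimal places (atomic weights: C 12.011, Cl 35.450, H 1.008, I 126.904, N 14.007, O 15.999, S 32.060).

302.84 g/mol

First, the molecular formula is C15H27ClN2O2 (counting implicit H from valence).
  C: 15 × 12.011 = 180.165
  Cl: 1 × 35.450 = 35.450
  H: 27 × 1.008 = 27.216
  N: 2 × 14.007 = 28.014
  O: 2 × 15.999 = 31.998
Sum: 15×12.011 + 1×35.450 + 27×1.008 + 2×14.007 + 2×15.999 = 302.843 → 302.84 g/mol.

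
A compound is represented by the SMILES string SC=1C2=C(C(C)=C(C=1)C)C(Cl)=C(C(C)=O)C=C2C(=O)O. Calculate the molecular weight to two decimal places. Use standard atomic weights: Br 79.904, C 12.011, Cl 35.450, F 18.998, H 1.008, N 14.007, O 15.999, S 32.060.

308.78 g/mol

First, the molecular formula is C15H13ClO3S (counting implicit H from valence).
  C: 15 × 12.011 = 180.165
  Cl: 1 × 35.450 = 35.450
  H: 13 × 1.008 = 13.104
  O: 3 × 15.999 = 47.997
  S: 1 × 32.060 = 32.060
Sum: 15×12.011 + 1×35.450 + 13×1.008 + 3×15.999 + 1×32.060 = 308.776 → 308.78 g/mol.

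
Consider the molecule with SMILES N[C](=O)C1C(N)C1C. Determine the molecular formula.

Walk through each heavy atom and fill implicit hydrogens from standard valence (C 4, N 3, O 2, S 2, halogen 1):
  atom 1: N, bond orders sum to 1 (valence 3) → 2 H
  atom 2: C with explicit H count 0
  atom 3: O, bond orders sum to 2 (valence 2) → 0 H
  atom 4: C, bond orders sum to 3 (valence 4) → 1 H
  atom 5: C, bond orders sum to 3 (valence 4) → 1 H
  atom 6: N, bond orders sum to 1 (valence 3) → 2 H
  atom 7: C, bond orders sum to 3 (valence 4) → 1 H
  atom 8: C, bond orders sum to 1 (valence 4) → 3 H
Totals → C:5, H:10, N:2, O:1.

C5H10N2O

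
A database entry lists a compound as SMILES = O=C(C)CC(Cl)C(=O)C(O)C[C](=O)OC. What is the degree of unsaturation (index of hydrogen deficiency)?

3

Molecular formula: C9H13ClO5.
DoU = (2C + 2 + N − H − X) / 2, where X is the halogen count and O/S are ignored.
    = (2·9 + 2 + 0 − 13 − 1) / 2 = 6 / 2 = 3.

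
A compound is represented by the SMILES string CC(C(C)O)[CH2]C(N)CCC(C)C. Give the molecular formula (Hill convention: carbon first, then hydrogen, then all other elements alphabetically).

Walk through each heavy atom and fill implicit hydrogens from standard valence (C 4, N 3, O 2, S 2, halogen 1):
  atom 1: C, bond orders sum to 1 (valence 4) → 3 H
  atom 2: C, bond orders sum to 3 (valence 4) → 1 H
  atom 3: C, bond orders sum to 3 (valence 4) → 1 H
  atom 4: C, bond orders sum to 1 (valence 4) → 3 H
  atom 5: O, bond orders sum to 1 (valence 2) → 1 H
  atom 6: C with explicit H count 2
  atom 7: C, bond orders sum to 3 (valence 4) → 1 H
  atom 8: N, bond orders sum to 1 (valence 3) → 2 H
  atom 9: C, bond orders sum to 2 (valence 4) → 2 H
  atom 10: C, bond orders sum to 2 (valence 4) → 2 H
  atom 11: C, bond orders sum to 3 (valence 4) → 1 H
  atom 12: C, bond orders sum to 1 (valence 4) → 3 H
  atom 13: C, bond orders sum to 1 (valence 4) → 3 H
Totals → C:11, H:25, N:1, O:1.

C11H25NO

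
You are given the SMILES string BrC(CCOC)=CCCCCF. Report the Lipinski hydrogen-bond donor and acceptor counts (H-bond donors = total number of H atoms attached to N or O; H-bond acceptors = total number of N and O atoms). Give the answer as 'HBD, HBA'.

Donors: find every N or O and count the H atoms it carries.
  atom 5 (O): bond orders sum to 2 → 0 H
Lipinski HBD = 0.
Acceptors: N atoms = 0, O atoms = 1 → HBA = 1.

0, 1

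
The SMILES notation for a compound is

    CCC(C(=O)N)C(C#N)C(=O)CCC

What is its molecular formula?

C10H16N2O2

Walk through each heavy atom and fill implicit hydrogens from standard valence (C 4, N 3, O 2, S 2, halogen 1):
  atom 1: C, bond orders sum to 1 (valence 4) → 3 H
  atom 2: C, bond orders sum to 2 (valence 4) → 2 H
  atom 3: C, bond orders sum to 3 (valence 4) → 1 H
  atom 4: C, bond orders sum to 4 (valence 4) → 0 H
  atom 5: O, bond orders sum to 2 (valence 2) → 0 H
  atom 6: N, bond orders sum to 1 (valence 3) → 2 H
  atom 7: C, bond orders sum to 3 (valence 4) → 1 H
  atom 8: C, bond orders sum to 4 (valence 4) → 0 H
  atom 9: N, bond orders sum to 3 (valence 3) → 0 H
  atom 10: C, bond orders sum to 4 (valence 4) → 0 H
  atom 11: O, bond orders sum to 2 (valence 2) → 0 H
  atom 12: C, bond orders sum to 2 (valence 4) → 2 H
  atom 13: C, bond orders sum to 2 (valence 4) → 2 H
  atom 14: C, bond orders sum to 1 (valence 4) → 3 H
Totals → C:10, H:16, N:2, O:2.
In Hill order: C10H16N2O2.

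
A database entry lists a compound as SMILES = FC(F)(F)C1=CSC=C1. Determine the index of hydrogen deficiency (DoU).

3

Molecular formula: C5H3F3S.
DoU = (2C + 2 + N − H − X) / 2, where X is the halogen count and O/S are ignored.
    = (2·5 + 2 + 0 − 3 − 3) / 2 = 6 / 2 = 3.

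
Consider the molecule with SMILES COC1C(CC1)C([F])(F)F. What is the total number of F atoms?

3

Scan the SMILES for F atoms (remember two-letter symbols like Cl and Br are single atoms).
Fluorine count: 3.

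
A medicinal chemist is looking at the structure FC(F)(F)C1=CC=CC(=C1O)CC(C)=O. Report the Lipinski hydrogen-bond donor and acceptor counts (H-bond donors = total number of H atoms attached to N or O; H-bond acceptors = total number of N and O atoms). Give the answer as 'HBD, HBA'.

1, 2

Donors: find every N or O and count the H atoms it carries.
  atom 11 (O): bond orders sum to 1 → 1 H
  atom 15 (O): bond orders sum to 2 → 0 H
Lipinski HBD = 1.
Acceptors: N atoms = 0, O atoms = 2 → HBA = 2.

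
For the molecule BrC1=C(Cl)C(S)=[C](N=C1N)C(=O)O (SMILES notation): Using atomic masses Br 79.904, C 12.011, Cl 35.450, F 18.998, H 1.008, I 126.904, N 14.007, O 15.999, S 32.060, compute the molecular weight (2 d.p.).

First, the molecular formula is C6H4BrClN2O2S (counting implicit H from valence).
  Br: 1 × 79.904 = 79.904
  C: 6 × 12.011 = 72.066
  Cl: 1 × 35.450 = 35.450
  H: 4 × 1.008 = 4.032
  N: 2 × 14.007 = 28.014
  O: 2 × 15.999 = 31.998
  S: 1 × 32.060 = 32.060
Sum: 1×79.904 + 6×12.011 + 1×35.450 + 4×1.008 + 2×14.007 + 2×15.999 + 1×32.060 = 283.524 → 283.52 g/mol.

283.52 g/mol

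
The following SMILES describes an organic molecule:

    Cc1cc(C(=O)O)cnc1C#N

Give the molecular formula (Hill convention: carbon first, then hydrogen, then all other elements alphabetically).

C8H6N2O2

Walk through each heavy atom and fill implicit hydrogens from standard valence (C 4, N 3, O 2, S 2, halogen 1); for lowercase aromatic atoms, an aromatic c carries 1 H when it has two neighbours and 0 H with three, and aromatic n carries 0 H:
  atom 1: C, bond orders sum to 1 (valence 4) → 3 H
  atom 2: aromatic c, 3 neighbours → 0 H
  atom 3: aromatic c, 2 neighbours → 1 H
  atom 4: aromatic c, 3 neighbours → 0 H
  atom 5: C, bond orders sum to 4 (valence 4) → 0 H
  atom 6: O, bond orders sum to 2 (valence 2) → 0 H
  atom 7: O, bond orders sum to 1 (valence 2) → 1 H
  atom 8: aromatic c, 2 neighbours → 1 H
  atom 9: aromatic n, 2 neighbours → 0 H
  atom 10: aromatic c, 3 neighbours → 0 H
  atom 11: C, bond orders sum to 4 (valence 4) → 0 H
  atom 12: N, bond orders sum to 3 (valence 3) → 0 H
Totals → C:8, H:6, N:2, O:2.
In Hill order: C8H6N2O2.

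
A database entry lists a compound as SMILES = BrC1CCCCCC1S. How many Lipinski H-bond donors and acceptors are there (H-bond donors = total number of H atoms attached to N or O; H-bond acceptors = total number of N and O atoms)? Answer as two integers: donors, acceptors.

Donors: find every N or O and count the H atoms it carries.
  (no N or O atoms present)
Lipinski HBD = 0.
Acceptors: N atoms = 0, O atoms = 0 → HBA = 0.

0, 0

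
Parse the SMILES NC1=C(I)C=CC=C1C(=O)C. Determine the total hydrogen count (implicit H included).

Walk through each heavy atom and fill implicit hydrogens from standard valence (C 4, N 3, O 2, S 2, halogen 1):
  atom 1: N, bond orders sum to 1 (valence 3) → 2 H
  atom 2: C, bond orders sum to 4 (valence 4) → 0 H
  atom 3: C, bond orders sum to 4 (valence 4) → 0 H
  atom 4: I (halogen, monovalent) → 0 H
  atom 5: C, bond orders sum to 3 (valence 4) → 1 H
  atom 6: C, bond orders sum to 3 (valence 4) → 1 H
  atom 7: C, bond orders sum to 3 (valence 4) → 1 H
  atom 8: C, bond orders sum to 4 (valence 4) → 0 H
  atom 9: C, bond orders sum to 4 (valence 4) → 0 H
  atom 10: O, bond orders sum to 2 (valence 2) → 0 H
  atom 11: C, bond orders sum to 1 (valence 4) → 3 H
Total hydrogens: 8.

8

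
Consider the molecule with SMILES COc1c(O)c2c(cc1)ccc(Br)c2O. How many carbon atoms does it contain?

11

Count every carbon token in the SMILES (each C, including those in ring-closure positions and inside branches).
Carbon count: 11.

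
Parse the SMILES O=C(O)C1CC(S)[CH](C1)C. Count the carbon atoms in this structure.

Count every carbon token in the SMILES (each C, including those in ring-closure positions and inside branches).
Carbon count: 7.

7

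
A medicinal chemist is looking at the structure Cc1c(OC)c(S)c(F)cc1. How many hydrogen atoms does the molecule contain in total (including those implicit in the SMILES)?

Walk through each heavy atom and fill implicit hydrogens from standard valence (C 4, N 3, O 2, S 2, halogen 1); for lowercase aromatic atoms, an aromatic c carries 1 H when it has two neighbours and 0 H with three, and aromatic n carries 0 H:
  atom 1: C, bond orders sum to 1 (valence 4) → 3 H
  atom 2: aromatic c, 3 neighbours → 0 H
  atom 3: aromatic c, 3 neighbours → 0 H
  atom 4: O, bond orders sum to 2 (valence 2) → 0 H
  atom 5: C, bond orders sum to 1 (valence 4) → 3 H
  atom 6: aromatic c, 3 neighbours → 0 H
  atom 7: S, bond orders sum to 1 (valence 2) → 1 H
  atom 8: aromatic c, 3 neighbours → 0 H
  atom 9: F (halogen, monovalent) → 0 H
  atom 10: aromatic c, 2 neighbours → 1 H
  atom 11: aromatic c, 2 neighbours → 1 H
Total hydrogens: 9.

9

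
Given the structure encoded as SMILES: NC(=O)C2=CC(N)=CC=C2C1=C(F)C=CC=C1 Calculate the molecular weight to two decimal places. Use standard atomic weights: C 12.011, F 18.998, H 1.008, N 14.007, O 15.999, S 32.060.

230.24 g/mol

First, the molecular formula is C13H11FN2O (counting implicit H from valence).
  C: 13 × 12.011 = 156.143
  F: 1 × 18.998 = 18.998
  H: 11 × 1.008 = 11.088
  N: 2 × 14.007 = 28.014
  O: 1 × 15.999 = 15.999
Sum: 13×12.011 + 1×18.998 + 11×1.008 + 2×14.007 + 1×15.999 = 230.242 → 230.24 g/mol.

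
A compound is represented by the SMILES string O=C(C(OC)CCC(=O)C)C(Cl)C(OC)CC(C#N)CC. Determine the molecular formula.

Walk through each heavy atom and fill implicit hydrogens from standard valence (C 4, N 3, O 2, S 2, halogen 1):
  atom 1: O, bond orders sum to 2 (valence 2) → 0 H
  atom 2: C, bond orders sum to 4 (valence 4) → 0 H
  atom 3: C, bond orders sum to 3 (valence 4) → 1 H
  atom 4: O, bond orders sum to 2 (valence 2) → 0 H
  atom 5: C, bond orders sum to 1 (valence 4) → 3 H
  atom 6: C, bond orders sum to 2 (valence 4) → 2 H
  atom 7: C, bond orders sum to 2 (valence 4) → 2 H
  atom 8: C, bond orders sum to 4 (valence 4) → 0 H
  atom 9: O, bond orders sum to 2 (valence 2) → 0 H
  atom 10: C, bond orders sum to 1 (valence 4) → 3 H
  atom 11: C, bond orders sum to 3 (valence 4) → 1 H
  atom 12: Cl (halogen, monovalent) → 0 H
  atom 13: C, bond orders sum to 3 (valence 4) → 1 H
  atom 14: O, bond orders sum to 2 (valence 2) → 0 H
  atom 15: C, bond orders sum to 1 (valence 4) → 3 H
  atom 16: C, bond orders sum to 2 (valence 4) → 2 H
  atom 17: C, bond orders sum to 3 (valence 4) → 1 H
  atom 18: C, bond orders sum to 4 (valence 4) → 0 H
  atom 19: N, bond orders sum to 3 (valence 3) → 0 H
  atom 20: C, bond orders sum to 2 (valence 4) → 2 H
  atom 21: C, bond orders sum to 1 (valence 4) → 3 H
Totals → C:15, H:24, Cl:1, N:1, O:4.
In Hill order: C15H24ClNO4.

C15H24ClNO4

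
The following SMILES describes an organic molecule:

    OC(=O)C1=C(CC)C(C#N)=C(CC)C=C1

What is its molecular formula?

C12H13NO2

Walk through each heavy atom and fill implicit hydrogens from standard valence (C 4, N 3, O 2, S 2, halogen 1):
  atom 1: O, bond orders sum to 1 (valence 2) → 1 H
  atom 2: C, bond orders sum to 4 (valence 4) → 0 H
  atom 3: O, bond orders sum to 2 (valence 2) → 0 H
  atom 4: C, bond orders sum to 4 (valence 4) → 0 H
  atom 5: C, bond orders sum to 4 (valence 4) → 0 H
  atom 6: C, bond orders sum to 2 (valence 4) → 2 H
  atom 7: C, bond orders sum to 1 (valence 4) → 3 H
  atom 8: C, bond orders sum to 4 (valence 4) → 0 H
  atom 9: C, bond orders sum to 4 (valence 4) → 0 H
  atom 10: N, bond orders sum to 3 (valence 3) → 0 H
  atom 11: C, bond orders sum to 4 (valence 4) → 0 H
  atom 12: C, bond orders sum to 2 (valence 4) → 2 H
  atom 13: C, bond orders sum to 1 (valence 4) → 3 H
  atom 14: C, bond orders sum to 3 (valence 4) → 1 H
  atom 15: C, bond orders sum to 3 (valence 4) → 1 H
Totals → C:12, H:13, N:1, O:2.
In Hill order: C12H13NO2.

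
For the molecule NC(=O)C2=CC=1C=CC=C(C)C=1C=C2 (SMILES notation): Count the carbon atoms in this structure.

12

Count every carbon token in the SMILES (each C, including those in ring-closure positions and inside branches).
Carbon count: 12.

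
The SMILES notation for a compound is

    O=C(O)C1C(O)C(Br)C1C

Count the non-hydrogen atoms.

Every atom symbol written in the SMILES (organic subset) is one heavy atom; implicit H are not written.
Heavy atoms by element → Br:1, C:6, O:3.
Total: 10.

10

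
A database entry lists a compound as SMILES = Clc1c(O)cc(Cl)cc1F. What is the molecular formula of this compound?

C6H3Cl2FO

Walk through each heavy atom and fill implicit hydrogens from standard valence (C 4, N 3, O 2, S 2, halogen 1); for lowercase aromatic atoms, an aromatic c carries 1 H when it has two neighbours and 0 H with three, and aromatic n carries 0 H:
  atom 1: Cl (halogen, monovalent) → 0 H
  atom 2: aromatic c, 3 neighbours → 0 H
  atom 3: aromatic c, 3 neighbours → 0 H
  atom 4: O, bond orders sum to 1 (valence 2) → 1 H
  atom 5: aromatic c, 2 neighbours → 1 H
  atom 6: aromatic c, 3 neighbours → 0 H
  atom 7: Cl (halogen, monovalent) → 0 H
  atom 8: aromatic c, 2 neighbours → 1 H
  atom 9: aromatic c, 3 neighbours → 0 H
  atom 10: F (halogen, monovalent) → 0 H
Totals → C:6, H:3, Cl:2, F:1, O:1.
In Hill order: C6H3Cl2FO.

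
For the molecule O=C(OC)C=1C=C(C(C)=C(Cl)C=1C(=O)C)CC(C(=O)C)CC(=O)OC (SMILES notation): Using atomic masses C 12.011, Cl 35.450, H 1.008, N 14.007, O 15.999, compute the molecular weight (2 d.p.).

First, the molecular formula is C18H21ClO6 (counting implicit H from valence).
  C: 18 × 12.011 = 216.198
  Cl: 1 × 35.450 = 35.450
  H: 21 × 1.008 = 21.168
  O: 6 × 15.999 = 95.994
Sum: 18×12.011 + 1×35.450 + 21×1.008 + 6×15.999 = 368.810 → 368.81 g/mol.

368.81 g/mol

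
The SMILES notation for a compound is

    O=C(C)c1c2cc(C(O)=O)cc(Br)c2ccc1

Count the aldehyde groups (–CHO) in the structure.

0

Scan the SMILES for the aldehyde motif — none present.
Groups that are present: 1 carboxylic acid, 1 ketone.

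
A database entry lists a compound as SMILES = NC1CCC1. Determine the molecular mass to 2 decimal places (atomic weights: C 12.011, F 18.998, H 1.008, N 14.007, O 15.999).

71.12 g/mol

First, the molecular formula is C4H9N (counting implicit H from valence).
  C: 4 × 12.011 = 48.044
  H: 9 × 1.008 = 9.072
  N: 1 × 14.007 = 14.007
Sum: 4×12.011 + 9×1.008 + 1×14.007 = 71.123 → 71.12 g/mol.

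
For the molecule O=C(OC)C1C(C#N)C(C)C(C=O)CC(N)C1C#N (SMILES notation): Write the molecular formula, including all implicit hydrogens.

C13H17N3O3

Walk through each heavy atom and fill implicit hydrogens from standard valence (C 4, N 3, O 2, S 2, halogen 1):
  atom 1: O, bond orders sum to 2 (valence 2) → 0 H
  atom 2: C, bond orders sum to 4 (valence 4) → 0 H
  atom 3: O, bond orders sum to 2 (valence 2) → 0 H
  atom 4: C, bond orders sum to 1 (valence 4) → 3 H
  atom 5: C, bond orders sum to 3 (valence 4) → 1 H
  atom 6: C, bond orders sum to 3 (valence 4) → 1 H
  atom 7: C, bond orders sum to 4 (valence 4) → 0 H
  atom 8: N, bond orders sum to 3 (valence 3) → 0 H
  atom 9: C, bond orders sum to 3 (valence 4) → 1 H
  atom 10: C, bond orders sum to 1 (valence 4) → 3 H
  atom 11: C, bond orders sum to 3 (valence 4) → 1 H
  atom 12: C, bond orders sum to 3 (valence 4) → 1 H
  atom 13: O, bond orders sum to 2 (valence 2) → 0 H
  atom 14: C, bond orders sum to 2 (valence 4) → 2 H
  atom 15: C, bond orders sum to 3 (valence 4) → 1 H
  atom 16: N, bond orders sum to 1 (valence 3) → 2 H
  atom 17: C, bond orders sum to 3 (valence 4) → 1 H
  atom 18: C, bond orders sum to 4 (valence 4) → 0 H
  atom 19: N, bond orders sum to 3 (valence 3) → 0 H
Totals → C:13, H:17, N:3, O:3.
In Hill order: C13H17N3O3.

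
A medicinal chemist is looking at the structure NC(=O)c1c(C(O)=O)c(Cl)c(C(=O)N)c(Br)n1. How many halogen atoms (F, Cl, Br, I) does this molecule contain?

Halogen atoms appear at heavy-atom positions 10, 16 (1×Br, 1×Cl).
Other groups present: 2 amide, 1 carboxylic acid.
Halogen count: 2.

2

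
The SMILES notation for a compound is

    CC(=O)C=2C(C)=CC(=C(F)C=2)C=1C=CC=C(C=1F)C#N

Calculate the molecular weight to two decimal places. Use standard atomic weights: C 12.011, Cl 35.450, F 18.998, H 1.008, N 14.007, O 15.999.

271.27 g/mol

First, the molecular formula is C16H11F2NO (counting implicit H from valence).
  C: 16 × 12.011 = 192.176
  F: 2 × 18.998 = 37.996
  H: 11 × 1.008 = 11.088
  N: 1 × 14.007 = 14.007
  O: 1 × 15.999 = 15.999
Sum: 16×12.011 + 2×18.998 + 11×1.008 + 1×14.007 + 1×15.999 = 271.266 → 271.27 g/mol.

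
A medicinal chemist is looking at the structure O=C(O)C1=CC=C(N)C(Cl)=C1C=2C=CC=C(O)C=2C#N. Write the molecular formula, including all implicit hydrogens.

Walk through each heavy atom and fill implicit hydrogens from standard valence (C 4, N 3, O 2, S 2, halogen 1):
  atom 1: O, bond orders sum to 2 (valence 2) → 0 H
  atom 2: C, bond orders sum to 4 (valence 4) → 0 H
  atom 3: O, bond orders sum to 1 (valence 2) → 1 H
  atom 4: C, bond orders sum to 4 (valence 4) → 0 H
  atom 5: C, bond orders sum to 3 (valence 4) → 1 H
  atom 6: C, bond orders sum to 3 (valence 4) → 1 H
  atom 7: C, bond orders sum to 4 (valence 4) → 0 H
  atom 8: N, bond orders sum to 1 (valence 3) → 2 H
  atom 9: C, bond orders sum to 4 (valence 4) → 0 H
  atom 10: Cl (halogen, monovalent) → 0 H
  atom 11: C, bond orders sum to 4 (valence 4) → 0 H
  atom 12: C, bond orders sum to 4 (valence 4) → 0 H
  atom 13: C, bond orders sum to 3 (valence 4) → 1 H
  atom 14: C, bond orders sum to 3 (valence 4) → 1 H
  atom 15: C, bond orders sum to 3 (valence 4) → 1 H
  atom 16: C, bond orders sum to 4 (valence 4) → 0 H
  atom 17: O, bond orders sum to 1 (valence 2) → 1 H
  atom 18: C, bond orders sum to 4 (valence 4) → 0 H
  atom 19: C, bond orders sum to 4 (valence 4) → 0 H
  atom 20: N, bond orders sum to 3 (valence 3) → 0 H
Totals → C:14, H:9, Cl:1, N:2, O:3.

C14H9ClN2O3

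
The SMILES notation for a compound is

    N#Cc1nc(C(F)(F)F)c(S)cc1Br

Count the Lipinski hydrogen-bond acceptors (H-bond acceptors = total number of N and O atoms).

2

N atoms: 2; O atoms: 0.
Lipinski HBA = 2 + 0 = 2.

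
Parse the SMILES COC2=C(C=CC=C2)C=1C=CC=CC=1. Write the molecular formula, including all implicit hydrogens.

C13H12O

Walk through each heavy atom and fill implicit hydrogens from standard valence (C 4, N 3, O 2, S 2, halogen 1):
  atom 1: C, bond orders sum to 1 (valence 4) → 3 H
  atom 2: O, bond orders sum to 2 (valence 2) → 0 H
  atom 3: C, bond orders sum to 4 (valence 4) → 0 H
  atom 4: C, bond orders sum to 4 (valence 4) → 0 H
  atom 5: C, bond orders sum to 3 (valence 4) → 1 H
  atom 6: C, bond orders sum to 3 (valence 4) → 1 H
  atom 7: C, bond orders sum to 3 (valence 4) → 1 H
  atom 8: C, bond orders sum to 3 (valence 4) → 1 H
  atom 9: C, bond orders sum to 4 (valence 4) → 0 H
  atom 10: C, bond orders sum to 3 (valence 4) → 1 H
  atom 11: C, bond orders sum to 3 (valence 4) → 1 H
  atom 12: C, bond orders sum to 3 (valence 4) → 1 H
  atom 13: C, bond orders sum to 3 (valence 4) → 1 H
  atom 14: C, bond orders sum to 3 (valence 4) → 1 H
Totals → C:13, H:12, O:1.
In Hill order: C13H12O.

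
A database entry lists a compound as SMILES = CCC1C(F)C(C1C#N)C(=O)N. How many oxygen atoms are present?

1

Scan the SMILES for O atoms (remember two-letter symbols like Cl and Br are single atoms).
Oxygen count: 1.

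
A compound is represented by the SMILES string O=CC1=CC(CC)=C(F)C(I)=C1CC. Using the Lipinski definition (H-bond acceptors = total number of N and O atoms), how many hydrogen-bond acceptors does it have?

1

N atoms: 0; O atoms: 1.
Lipinski HBA = 0 + 1 = 1.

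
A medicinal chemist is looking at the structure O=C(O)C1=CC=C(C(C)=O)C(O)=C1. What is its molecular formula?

Walk through each heavy atom and fill implicit hydrogens from standard valence (C 4, N 3, O 2, S 2, halogen 1):
  atom 1: O, bond orders sum to 2 (valence 2) → 0 H
  atom 2: C, bond orders sum to 4 (valence 4) → 0 H
  atom 3: O, bond orders sum to 1 (valence 2) → 1 H
  atom 4: C, bond orders sum to 4 (valence 4) → 0 H
  atom 5: C, bond orders sum to 3 (valence 4) → 1 H
  atom 6: C, bond orders sum to 3 (valence 4) → 1 H
  atom 7: C, bond orders sum to 4 (valence 4) → 0 H
  atom 8: C, bond orders sum to 4 (valence 4) → 0 H
  atom 9: C, bond orders sum to 1 (valence 4) → 3 H
  atom 10: O, bond orders sum to 2 (valence 2) → 0 H
  atom 11: C, bond orders sum to 4 (valence 4) → 0 H
  atom 12: O, bond orders sum to 1 (valence 2) → 1 H
  atom 13: C, bond orders sum to 3 (valence 4) → 1 H
Totals → C:9, H:8, O:4.

C9H8O4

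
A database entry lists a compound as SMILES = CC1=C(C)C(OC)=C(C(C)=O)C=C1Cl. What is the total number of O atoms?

2

Scan the SMILES for O atoms (remember two-letter symbols like Cl and Br are single atoms).
Oxygen count: 2.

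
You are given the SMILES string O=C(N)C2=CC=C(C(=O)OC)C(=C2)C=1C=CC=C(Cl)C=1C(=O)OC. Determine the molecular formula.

Walk through each heavy atom and fill implicit hydrogens from standard valence (C 4, N 3, O 2, S 2, halogen 1):
  atom 1: O, bond orders sum to 2 (valence 2) → 0 H
  atom 2: C, bond orders sum to 4 (valence 4) → 0 H
  atom 3: N, bond orders sum to 1 (valence 3) → 2 H
  atom 4: C, bond orders sum to 4 (valence 4) → 0 H
  atom 5: C, bond orders sum to 3 (valence 4) → 1 H
  atom 6: C, bond orders sum to 3 (valence 4) → 1 H
  atom 7: C, bond orders sum to 4 (valence 4) → 0 H
  atom 8: C, bond orders sum to 4 (valence 4) → 0 H
  atom 9: O, bond orders sum to 2 (valence 2) → 0 H
  atom 10: O, bond orders sum to 2 (valence 2) → 0 H
  atom 11: C, bond orders sum to 1 (valence 4) → 3 H
  atom 12: C, bond orders sum to 4 (valence 4) → 0 H
  atom 13: C, bond orders sum to 3 (valence 4) → 1 H
  atom 14: C, bond orders sum to 4 (valence 4) → 0 H
  atom 15: C, bond orders sum to 3 (valence 4) → 1 H
  atom 16: C, bond orders sum to 3 (valence 4) → 1 H
  atom 17: C, bond orders sum to 3 (valence 4) → 1 H
  atom 18: C, bond orders sum to 4 (valence 4) → 0 H
  atom 19: Cl (halogen, monovalent) → 0 H
  atom 20: C, bond orders sum to 4 (valence 4) → 0 H
  atom 21: C, bond orders sum to 4 (valence 4) → 0 H
  atom 22: O, bond orders sum to 2 (valence 2) → 0 H
  atom 23: O, bond orders sum to 2 (valence 2) → 0 H
  atom 24: C, bond orders sum to 1 (valence 4) → 3 H
Totals → C:17, H:14, Cl:1, N:1, O:5.

C17H14ClNO5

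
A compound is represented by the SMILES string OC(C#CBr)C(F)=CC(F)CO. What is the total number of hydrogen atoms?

7

Walk through each heavy atom and fill implicit hydrogens from standard valence (C 4, N 3, O 2, S 2, halogen 1):
  atom 1: O, bond orders sum to 1 (valence 2) → 1 H
  atom 2: C, bond orders sum to 3 (valence 4) → 1 H
  atom 3: C, bond orders sum to 4 (valence 4) → 0 H
  atom 4: C, bond orders sum to 4 (valence 4) → 0 H
  atom 5: Br (halogen, monovalent) → 0 H
  atom 6: C, bond orders sum to 4 (valence 4) → 0 H
  atom 7: F (halogen, monovalent) → 0 H
  atom 8: C, bond orders sum to 3 (valence 4) → 1 H
  atom 9: C, bond orders sum to 3 (valence 4) → 1 H
  atom 10: F (halogen, monovalent) → 0 H
  atom 11: C, bond orders sum to 2 (valence 4) → 2 H
  atom 12: O, bond orders sum to 1 (valence 2) → 1 H
Total hydrogens: 7.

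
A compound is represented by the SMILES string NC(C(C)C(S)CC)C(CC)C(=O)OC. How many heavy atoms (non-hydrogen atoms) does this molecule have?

Every atom symbol written in the SMILES (organic subset) is one heavy atom; implicit H are not written.
Heavy atoms by element → C:11, N:1, O:2, S:1.
Total: 15.

15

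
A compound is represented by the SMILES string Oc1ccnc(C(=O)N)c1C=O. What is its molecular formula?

Walk through each heavy atom and fill implicit hydrogens from standard valence (C 4, N 3, O 2, S 2, halogen 1); for lowercase aromatic atoms, an aromatic c carries 1 H when it has two neighbours and 0 H with three, and aromatic n carries 0 H:
  atom 1: O, bond orders sum to 1 (valence 2) → 1 H
  atom 2: aromatic c, 3 neighbours → 0 H
  atom 3: aromatic c, 2 neighbours → 1 H
  atom 4: aromatic c, 2 neighbours → 1 H
  atom 5: aromatic n, 2 neighbours → 0 H
  atom 6: aromatic c, 3 neighbours → 0 H
  atom 7: C, bond orders sum to 4 (valence 4) → 0 H
  atom 8: O, bond orders sum to 2 (valence 2) → 0 H
  atom 9: N, bond orders sum to 1 (valence 3) → 2 H
  atom 10: aromatic c, 3 neighbours → 0 H
  atom 11: C, bond orders sum to 3 (valence 4) → 1 H
  atom 12: O, bond orders sum to 2 (valence 2) → 0 H
Totals → C:7, H:6, N:2, O:3.

C7H6N2O3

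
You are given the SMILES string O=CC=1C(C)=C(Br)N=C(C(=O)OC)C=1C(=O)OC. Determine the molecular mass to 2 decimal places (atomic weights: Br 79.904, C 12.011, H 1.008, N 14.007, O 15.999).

316.11 g/mol

First, the molecular formula is C11H10BrNO5 (counting implicit H from valence).
  Br: 1 × 79.904 = 79.904
  C: 11 × 12.011 = 132.121
  H: 10 × 1.008 = 10.080
  N: 1 × 14.007 = 14.007
  O: 5 × 15.999 = 79.995
Sum: 1×79.904 + 11×12.011 + 10×1.008 + 1×14.007 + 5×15.999 = 316.107 → 316.11 g/mol.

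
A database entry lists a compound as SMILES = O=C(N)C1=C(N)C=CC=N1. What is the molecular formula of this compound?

C6H7N3O

Walk through each heavy atom and fill implicit hydrogens from standard valence (C 4, N 3, O 2, S 2, halogen 1):
  atom 1: O, bond orders sum to 2 (valence 2) → 0 H
  atom 2: C, bond orders sum to 4 (valence 4) → 0 H
  atom 3: N, bond orders sum to 1 (valence 3) → 2 H
  atom 4: C, bond orders sum to 4 (valence 4) → 0 H
  atom 5: C, bond orders sum to 4 (valence 4) → 0 H
  atom 6: N, bond orders sum to 1 (valence 3) → 2 H
  atom 7: C, bond orders sum to 3 (valence 4) → 1 H
  atom 8: C, bond orders sum to 3 (valence 4) → 1 H
  atom 9: C, bond orders sum to 3 (valence 4) → 1 H
  atom 10: N, bond orders sum to 3 (valence 3) → 0 H
Totals → C:6, H:7, N:3, O:1.
In Hill order: C6H7N3O.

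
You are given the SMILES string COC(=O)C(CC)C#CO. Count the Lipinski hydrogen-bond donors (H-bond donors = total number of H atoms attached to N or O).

1

Donors: find every N or O and count the H atoms it carries.
  atom 2 (O): bond orders sum to 2 → 0 H
  atom 4 (O): bond orders sum to 2 → 0 H
  atom 10 (O): bond orders sum to 1 → 1 H
Lipinski HBD = 1.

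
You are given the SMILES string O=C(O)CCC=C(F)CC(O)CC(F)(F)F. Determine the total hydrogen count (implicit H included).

12

Walk through each heavy atom and fill implicit hydrogens from standard valence (C 4, N 3, O 2, S 2, halogen 1):
  atom 1: O, bond orders sum to 2 (valence 2) → 0 H
  atom 2: C, bond orders sum to 4 (valence 4) → 0 H
  atom 3: O, bond orders sum to 1 (valence 2) → 1 H
  atom 4: C, bond orders sum to 2 (valence 4) → 2 H
  atom 5: C, bond orders sum to 2 (valence 4) → 2 H
  atom 6: C, bond orders sum to 3 (valence 4) → 1 H
  atom 7: C, bond orders sum to 4 (valence 4) → 0 H
  atom 8: F (halogen, monovalent) → 0 H
  atom 9: C, bond orders sum to 2 (valence 4) → 2 H
  atom 10: C, bond orders sum to 3 (valence 4) → 1 H
  atom 11: O, bond orders sum to 1 (valence 2) → 1 H
  atom 12: C, bond orders sum to 2 (valence 4) → 2 H
  atom 13: C, bond orders sum to 4 (valence 4) → 0 H
  atom 14: F (halogen, monovalent) → 0 H
  atom 15: F (halogen, monovalent) → 0 H
  atom 16: F (halogen, monovalent) → 0 H
Total hydrogens: 12.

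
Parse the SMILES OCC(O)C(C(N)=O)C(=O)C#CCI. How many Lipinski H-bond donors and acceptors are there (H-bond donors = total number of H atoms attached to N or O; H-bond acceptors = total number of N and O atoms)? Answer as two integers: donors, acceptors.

4, 5

Donors: find every N or O and count the H atoms it carries.
  atom 1 (O): bond orders sum to 1 → 1 H
  atom 4 (O): bond orders sum to 1 → 1 H
  atom 7 (N): bond orders sum to 1 → 2 H
  atom 8 (O): bond orders sum to 2 → 0 H
  atom 10 (O): bond orders sum to 2 → 0 H
Lipinski HBD = 4.
Acceptors: N atoms = 1, O atoms = 4 → HBA = 5.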